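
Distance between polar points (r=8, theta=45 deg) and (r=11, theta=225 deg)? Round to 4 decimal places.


d = sqrt(r1^2 + r2^2 - 2*r1*r2*cos(t2-t1))
d = sqrt(8^2 + 11^2 - 2*8*11*cos(225-45)) = 19

19


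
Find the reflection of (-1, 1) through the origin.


Reflection through origin: (x, y) -> (-x, -y)
(-1, 1) -> (1, -1)

(1, -1)


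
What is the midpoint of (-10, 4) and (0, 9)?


Midpoint = ((-10+0)/2, (4+9)/2) = (-5, 6.5)

(-5, 6.5)


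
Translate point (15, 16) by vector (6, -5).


Translation: (x+dx, y+dy) = (15+6, 16+-5) = (21, 11)

(21, 11)


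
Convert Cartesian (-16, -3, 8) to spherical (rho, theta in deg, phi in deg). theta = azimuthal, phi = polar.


rho = sqrt((-16)^2 + (-3)^2 + 8^2) = 18.1384
theta = atan2(-3, -16) = 190.6197 deg
phi = acos(8/18.1384) = 63.8288 deg

rho = 18.1384, theta = 190.6197 deg, phi = 63.8288 deg


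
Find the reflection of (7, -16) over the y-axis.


Reflection across y-axis: (x, y) -> (-x, y)
(7, -16) -> (-7, -16)

(-7, -16)


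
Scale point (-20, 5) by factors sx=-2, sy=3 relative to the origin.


Scaling: (x*sx, y*sy) = (-20*-2, 5*3) = (40, 15)

(40, 15)


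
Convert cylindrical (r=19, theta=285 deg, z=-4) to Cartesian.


x = 19 * cos(285) = 4.9176
y = 19 * sin(285) = -18.3526
z = -4

(4.9176, -18.3526, -4)


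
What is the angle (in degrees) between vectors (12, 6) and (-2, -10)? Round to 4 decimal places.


dot = 12*-2 + 6*-10 = -84
|u| = 13.4164, |v| = 10.198
cos(angle) = -0.6139
angle = 127.875 degrees

127.875 degrees


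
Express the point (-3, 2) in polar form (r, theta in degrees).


r = sqrt((-3)^2 + 2^2) = 3.6056
theta = atan2(2, -3) = 146.3099 degrees

r = 3.6056, theta = 146.3099 degrees


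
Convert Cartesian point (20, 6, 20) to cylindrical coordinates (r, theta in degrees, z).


r = sqrt(20^2 + 6^2) = 20.8806
theta = atan2(6, 20) = 16.6992 deg
z = 20

r = 20.8806, theta = 16.6992 deg, z = 20


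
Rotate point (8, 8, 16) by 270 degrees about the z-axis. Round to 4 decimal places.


x' = 8*cos(270) - 8*sin(270) = 8
y' = 8*sin(270) + 8*cos(270) = -8
z' = 16

(8, -8, 16)


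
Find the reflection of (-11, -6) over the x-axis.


Reflection across x-axis: (x, y) -> (x, -y)
(-11, -6) -> (-11, 6)

(-11, 6)


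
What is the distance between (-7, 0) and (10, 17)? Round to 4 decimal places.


d = sqrt((10--7)^2 + (17-0)^2) = 24.0416

24.0416


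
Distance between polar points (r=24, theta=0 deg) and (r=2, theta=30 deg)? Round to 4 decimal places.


d = sqrt(r1^2 + r2^2 - 2*r1*r2*cos(t2-t1))
d = sqrt(24^2 + 2^2 - 2*24*2*cos(30-0)) = 22.2904

22.2904


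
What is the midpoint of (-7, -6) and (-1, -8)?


Midpoint = ((-7+-1)/2, (-6+-8)/2) = (-4, -7)

(-4, -7)


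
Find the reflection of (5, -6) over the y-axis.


Reflection across y-axis: (x, y) -> (-x, y)
(5, -6) -> (-5, -6)

(-5, -6)


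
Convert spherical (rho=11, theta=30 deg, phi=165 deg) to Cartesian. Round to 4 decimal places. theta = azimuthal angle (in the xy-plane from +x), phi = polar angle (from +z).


x = 11 * sin(165) * cos(30) = 2.4656
y = 11 * sin(165) * sin(30) = 1.4235
z = 11 * cos(165) = -10.6252

(2.4656, 1.4235, -10.6252)


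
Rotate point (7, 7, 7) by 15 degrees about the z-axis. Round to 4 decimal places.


x' = 7*cos(15) - 7*sin(15) = 4.9497
y' = 7*sin(15) + 7*cos(15) = 8.5732
z' = 7

(4.9497, 8.5732, 7)


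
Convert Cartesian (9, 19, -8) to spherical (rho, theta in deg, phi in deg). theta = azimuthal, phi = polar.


rho = sqrt(9^2 + 19^2 + (-8)^2) = 22.4944
theta = atan2(19, 9) = 64.6538 deg
phi = acos(-8/22.4944) = 110.8329 deg

rho = 22.4944, theta = 64.6538 deg, phi = 110.8329 deg


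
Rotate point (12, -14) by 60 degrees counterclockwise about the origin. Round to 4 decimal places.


x' = 12*cos(60) - -14*sin(60) = 18.1244
y' = 12*sin(60) + -14*cos(60) = 3.3923

(18.1244, 3.3923)


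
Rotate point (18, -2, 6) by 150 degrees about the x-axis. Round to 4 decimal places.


x' = 18
y' = -2*cos(150) - 6*sin(150) = -1.2679
z' = -2*sin(150) + 6*cos(150) = -6.1962

(18, -1.2679, -6.1962)


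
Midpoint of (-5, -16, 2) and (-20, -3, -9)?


Midpoint = ((-5+-20)/2, (-16+-3)/2, (2+-9)/2) = (-12.5, -9.5, -3.5)

(-12.5, -9.5, -3.5)


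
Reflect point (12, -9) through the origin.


Reflection through origin: (x, y) -> (-x, -y)
(12, -9) -> (-12, 9)

(-12, 9)


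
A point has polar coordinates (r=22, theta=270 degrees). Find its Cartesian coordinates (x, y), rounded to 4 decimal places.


x = 22 * cos(270) = 0
y = 22 * sin(270) = -22

(0, -22)


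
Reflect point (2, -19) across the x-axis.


Reflection across x-axis: (x, y) -> (x, -y)
(2, -19) -> (2, 19)

(2, 19)


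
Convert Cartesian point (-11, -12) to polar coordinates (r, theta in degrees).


r = sqrt((-11)^2 + (-12)^2) = 16.2788
theta = atan2(-12, -11) = 227.4896 degrees

r = 16.2788, theta = 227.4896 degrees


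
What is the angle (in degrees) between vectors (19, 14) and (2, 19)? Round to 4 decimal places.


dot = 19*2 + 14*19 = 304
|u| = 23.6008, |v| = 19.105
cos(angle) = 0.6742
angle = 47.6066 degrees

47.6066 degrees


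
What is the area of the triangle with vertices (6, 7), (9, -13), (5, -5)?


Area = |x1(y2-y3) + x2(y3-y1) + x3(y1-y2)| / 2
= |6*(-13--5) + 9*(-5-7) + 5*(7--13)| / 2
= 28

28


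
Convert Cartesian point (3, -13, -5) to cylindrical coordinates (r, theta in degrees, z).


r = sqrt(3^2 + (-13)^2) = 13.3417
theta = atan2(-13, 3) = 282.9946 deg
z = -5

r = 13.3417, theta = 282.9946 deg, z = -5


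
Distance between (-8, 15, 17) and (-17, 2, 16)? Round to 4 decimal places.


d = sqrt((-17--8)^2 + (2-15)^2 + (16-17)^2) = 15.843

15.843


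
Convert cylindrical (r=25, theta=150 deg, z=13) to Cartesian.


x = 25 * cos(150) = -21.6506
y = 25 * sin(150) = 12.5
z = 13

(-21.6506, 12.5, 13)


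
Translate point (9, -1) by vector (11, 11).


Translation: (x+dx, y+dy) = (9+11, -1+11) = (20, 10)

(20, 10)


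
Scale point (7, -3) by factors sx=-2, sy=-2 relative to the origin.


Scaling: (x*sx, y*sy) = (7*-2, -3*-2) = (-14, 6)

(-14, 6)


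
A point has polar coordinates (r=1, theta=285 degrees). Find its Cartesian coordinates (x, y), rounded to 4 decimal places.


x = 1 * cos(285) = 0.2588
y = 1 * sin(285) = -0.9659

(0.2588, -0.9659)


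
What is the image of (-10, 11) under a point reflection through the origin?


Reflection through origin: (x, y) -> (-x, -y)
(-10, 11) -> (10, -11)

(10, -11)


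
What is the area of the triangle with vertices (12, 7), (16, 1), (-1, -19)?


Area = |x1(y2-y3) + x2(y3-y1) + x3(y1-y2)| / 2
= |12*(1--19) + 16*(-19-7) + -1*(7-1)| / 2
= 91

91


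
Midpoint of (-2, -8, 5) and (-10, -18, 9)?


Midpoint = ((-2+-10)/2, (-8+-18)/2, (5+9)/2) = (-6, -13, 7)

(-6, -13, 7)


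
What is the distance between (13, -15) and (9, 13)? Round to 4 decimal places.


d = sqrt((9-13)^2 + (13--15)^2) = 28.2843

28.2843


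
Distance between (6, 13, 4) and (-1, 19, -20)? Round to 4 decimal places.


d = sqrt((-1-6)^2 + (19-13)^2 + (-20-4)^2) = 25.7099

25.7099


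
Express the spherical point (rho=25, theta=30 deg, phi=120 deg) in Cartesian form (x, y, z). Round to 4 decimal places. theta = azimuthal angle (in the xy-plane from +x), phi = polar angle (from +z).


x = 25 * sin(120) * cos(30) = 18.75
y = 25 * sin(120) * sin(30) = 10.8253
z = 25 * cos(120) = -12.5

(18.75, 10.8253, -12.5)


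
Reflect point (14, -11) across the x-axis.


Reflection across x-axis: (x, y) -> (x, -y)
(14, -11) -> (14, 11)

(14, 11)


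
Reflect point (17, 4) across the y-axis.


Reflection across y-axis: (x, y) -> (-x, y)
(17, 4) -> (-17, 4)

(-17, 4)


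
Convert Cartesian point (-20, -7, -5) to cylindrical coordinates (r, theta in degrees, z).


r = sqrt((-20)^2 + (-7)^2) = 21.1896
theta = atan2(-7, -20) = 199.29 deg
z = -5

r = 21.1896, theta = 199.29 deg, z = -5


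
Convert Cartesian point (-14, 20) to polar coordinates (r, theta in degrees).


r = sqrt((-14)^2 + 20^2) = 24.4131
theta = atan2(20, -14) = 124.992 degrees

r = 24.4131, theta = 124.992 degrees


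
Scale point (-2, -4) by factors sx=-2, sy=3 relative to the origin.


Scaling: (x*sx, y*sy) = (-2*-2, -4*3) = (4, -12)

(4, -12)


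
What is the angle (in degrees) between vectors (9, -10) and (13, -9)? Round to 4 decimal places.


dot = 9*13 + -10*-9 = 207
|u| = 13.4536, |v| = 15.8114
cos(angle) = 0.9731
angle = 13.3176 degrees

13.3176 degrees


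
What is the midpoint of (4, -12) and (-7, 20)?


Midpoint = ((4+-7)/2, (-12+20)/2) = (-1.5, 4)

(-1.5, 4)


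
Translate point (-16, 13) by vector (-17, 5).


Translation: (x+dx, y+dy) = (-16+-17, 13+5) = (-33, 18)

(-33, 18)


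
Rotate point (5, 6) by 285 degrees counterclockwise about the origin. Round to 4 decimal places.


x' = 5*cos(285) - 6*sin(285) = 7.0897
y' = 5*sin(285) + 6*cos(285) = -3.2767

(7.0897, -3.2767)


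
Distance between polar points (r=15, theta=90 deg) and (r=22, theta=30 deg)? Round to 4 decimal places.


d = sqrt(r1^2 + r2^2 - 2*r1*r2*cos(t2-t1))
d = sqrt(15^2 + 22^2 - 2*15*22*cos(30-90)) = 19.4679

19.4679


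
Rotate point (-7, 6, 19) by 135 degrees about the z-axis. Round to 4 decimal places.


x' = -7*cos(135) - 6*sin(135) = 0.7071
y' = -7*sin(135) + 6*cos(135) = -9.1924
z' = 19

(0.7071, -9.1924, 19)


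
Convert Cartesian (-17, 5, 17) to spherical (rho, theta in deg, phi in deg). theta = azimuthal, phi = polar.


rho = sqrt((-17)^2 + 5^2 + 17^2) = 24.5561
theta = atan2(5, -17) = 163.6105 deg
phi = acos(17/24.5561) = 46.1881 deg

rho = 24.5561, theta = 163.6105 deg, phi = 46.1881 deg


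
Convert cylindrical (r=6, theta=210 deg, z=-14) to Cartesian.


x = 6 * cos(210) = -5.1962
y = 6 * sin(210) = -3
z = -14

(-5.1962, -3, -14)


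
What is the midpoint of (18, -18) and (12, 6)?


Midpoint = ((18+12)/2, (-18+6)/2) = (15, -6)

(15, -6)


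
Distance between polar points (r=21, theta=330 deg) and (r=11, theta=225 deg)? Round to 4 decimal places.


d = sqrt(r1^2 + r2^2 - 2*r1*r2*cos(t2-t1))
d = sqrt(21^2 + 11^2 - 2*21*11*cos(225-330)) = 26.107

26.107


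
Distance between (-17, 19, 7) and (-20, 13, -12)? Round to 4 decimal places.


d = sqrt((-20--17)^2 + (13-19)^2 + (-12-7)^2) = 20.1494

20.1494


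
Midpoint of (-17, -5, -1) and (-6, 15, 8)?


Midpoint = ((-17+-6)/2, (-5+15)/2, (-1+8)/2) = (-11.5, 5, 3.5)

(-11.5, 5, 3.5)


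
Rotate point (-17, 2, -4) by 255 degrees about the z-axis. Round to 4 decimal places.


x' = -17*cos(255) - 2*sin(255) = 6.3318
y' = -17*sin(255) + 2*cos(255) = 15.9031
z' = -4

(6.3318, 15.9031, -4)


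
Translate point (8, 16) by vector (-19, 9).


Translation: (x+dx, y+dy) = (8+-19, 16+9) = (-11, 25)

(-11, 25)


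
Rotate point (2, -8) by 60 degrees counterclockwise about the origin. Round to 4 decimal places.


x' = 2*cos(60) - -8*sin(60) = 7.9282
y' = 2*sin(60) + -8*cos(60) = -2.2679

(7.9282, -2.2679)


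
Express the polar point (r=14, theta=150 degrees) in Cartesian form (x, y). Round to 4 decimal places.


x = 14 * cos(150) = -12.1244
y = 14 * sin(150) = 7

(-12.1244, 7)


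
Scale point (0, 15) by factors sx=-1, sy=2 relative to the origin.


Scaling: (x*sx, y*sy) = (0*-1, 15*2) = (0, 30)

(0, 30)


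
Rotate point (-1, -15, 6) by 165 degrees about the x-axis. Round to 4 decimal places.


x' = -1
y' = -15*cos(165) - 6*sin(165) = 12.936
z' = -15*sin(165) + 6*cos(165) = -9.6778

(-1, 12.936, -9.6778)


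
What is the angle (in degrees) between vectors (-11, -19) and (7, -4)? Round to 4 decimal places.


dot = -11*7 + -19*-4 = -1
|u| = 21.9545, |v| = 8.0623
cos(angle) = -0.0056
angle = 90.3237 degrees

90.3237 degrees


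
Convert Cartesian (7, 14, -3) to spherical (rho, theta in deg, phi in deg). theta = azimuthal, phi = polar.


rho = sqrt(7^2 + 14^2 + (-3)^2) = 15.9374
theta = atan2(14, 7) = 63.4349 deg
phi = acos(-3/15.9374) = 100.8499 deg

rho = 15.9374, theta = 63.4349 deg, phi = 100.8499 deg


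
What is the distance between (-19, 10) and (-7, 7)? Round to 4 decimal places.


d = sqrt((-7--19)^2 + (7-10)^2) = 12.3693

12.3693


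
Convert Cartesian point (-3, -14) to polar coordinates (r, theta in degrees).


r = sqrt((-3)^2 + (-14)^2) = 14.3178
theta = atan2(-14, -3) = 257.9052 degrees

r = 14.3178, theta = 257.9052 degrees


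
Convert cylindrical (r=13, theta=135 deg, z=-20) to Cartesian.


x = 13 * cos(135) = -9.1924
y = 13 * sin(135) = 9.1924
z = -20

(-9.1924, 9.1924, -20)


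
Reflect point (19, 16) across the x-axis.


Reflection across x-axis: (x, y) -> (x, -y)
(19, 16) -> (19, -16)

(19, -16)


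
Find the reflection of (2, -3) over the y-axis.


Reflection across y-axis: (x, y) -> (-x, y)
(2, -3) -> (-2, -3)

(-2, -3)


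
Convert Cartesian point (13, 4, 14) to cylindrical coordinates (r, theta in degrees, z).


r = sqrt(13^2 + 4^2) = 13.6015
theta = atan2(4, 13) = 17.1027 deg
z = 14

r = 13.6015, theta = 17.1027 deg, z = 14


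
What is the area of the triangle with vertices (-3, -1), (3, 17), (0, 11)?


Area = |x1(y2-y3) + x2(y3-y1) + x3(y1-y2)| / 2
= |-3*(17-11) + 3*(11--1) + 0*(-1-17)| / 2
= 9

9


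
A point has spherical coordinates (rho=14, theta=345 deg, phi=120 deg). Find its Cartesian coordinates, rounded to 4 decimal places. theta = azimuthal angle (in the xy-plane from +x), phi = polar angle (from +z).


x = 14 * sin(120) * cos(345) = 11.7112
y = 14 * sin(120) * sin(345) = -3.138
z = 14 * cos(120) = -7

(11.7112, -3.138, -7)


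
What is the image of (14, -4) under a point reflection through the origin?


Reflection through origin: (x, y) -> (-x, -y)
(14, -4) -> (-14, 4)

(-14, 4)


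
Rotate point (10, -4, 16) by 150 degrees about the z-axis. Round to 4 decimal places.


x' = 10*cos(150) - -4*sin(150) = -6.6603
y' = 10*sin(150) + -4*cos(150) = 8.4641
z' = 16

(-6.6603, 8.4641, 16)


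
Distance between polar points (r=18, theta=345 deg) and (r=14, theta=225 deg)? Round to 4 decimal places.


d = sqrt(r1^2 + r2^2 - 2*r1*r2*cos(t2-t1))
d = sqrt(18^2 + 14^2 - 2*18*14*cos(225-345)) = 27.7849

27.7849


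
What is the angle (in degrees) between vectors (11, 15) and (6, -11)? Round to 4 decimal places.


dot = 11*6 + 15*-11 = -99
|u| = 18.6011, |v| = 12.53
cos(angle) = -0.4248
angle = 115.1357 degrees

115.1357 degrees


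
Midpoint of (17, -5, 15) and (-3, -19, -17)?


Midpoint = ((17+-3)/2, (-5+-19)/2, (15+-17)/2) = (7, -12, -1)

(7, -12, -1)


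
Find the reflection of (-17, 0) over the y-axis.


Reflection across y-axis: (x, y) -> (-x, y)
(-17, 0) -> (17, 0)

(17, 0)


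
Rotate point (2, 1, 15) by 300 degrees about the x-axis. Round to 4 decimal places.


x' = 2
y' = 1*cos(300) - 15*sin(300) = 13.4904
z' = 1*sin(300) + 15*cos(300) = 6.634

(2, 13.4904, 6.634)


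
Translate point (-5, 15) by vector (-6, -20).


Translation: (x+dx, y+dy) = (-5+-6, 15+-20) = (-11, -5)

(-11, -5)


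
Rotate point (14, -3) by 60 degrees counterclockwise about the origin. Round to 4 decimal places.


x' = 14*cos(60) - -3*sin(60) = 9.5981
y' = 14*sin(60) + -3*cos(60) = 10.6244

(9.5981, 10.6244)


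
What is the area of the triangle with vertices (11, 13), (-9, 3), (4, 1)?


Area = |x1(y2-y3) + x2(y3-y1) + x3(y1-y2)| / 2
= |11*(3-1) + -9*(1-13) + 4*(13-3)| / 2
= 85

85


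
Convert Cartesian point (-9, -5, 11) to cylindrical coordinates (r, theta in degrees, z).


r = sqrt((-9)^2 + (-5)^2) = 10.2956
theta = atan2(-5, -9) = 209.0546 deg
z = 11

r = 10.2956, theta = 209.0546 deg, z = 11


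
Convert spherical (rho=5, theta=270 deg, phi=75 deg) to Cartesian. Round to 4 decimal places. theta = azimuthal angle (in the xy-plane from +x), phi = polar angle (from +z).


x = 5 * sin(75) * cos(270) = 0
y = 5 * sin(75) * sin(270) = -4.8296
z = 5 * cos(75) = 1.2941

(0, -4.8296, 1.2941)


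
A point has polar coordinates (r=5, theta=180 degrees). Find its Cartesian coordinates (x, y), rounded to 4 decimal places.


x = 5 * cos(180) = -5
y = 5 * sin(180) = 0

(-5, 0)


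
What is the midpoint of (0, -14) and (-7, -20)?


Midpoint = ((0+-7)/2, (-14+-20)/2) = (-3.5, -17)

(-3.5, -17)


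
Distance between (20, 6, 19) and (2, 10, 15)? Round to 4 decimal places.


d = sqrt((2-20)^2 + (10-6)^2 + (15-19)^2) = 18.868

18.868


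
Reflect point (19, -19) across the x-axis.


Reflection across x-axis: (x, y) -> (x, -y)
(19, -19) -> (19, 19)

(19, 19)


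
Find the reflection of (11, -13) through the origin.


Reflection through origin: (x, y) -> (-x, -y)
(11, -13) -> (-11, 13)

(-11, 13)


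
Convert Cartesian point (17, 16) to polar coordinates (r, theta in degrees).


r = sqrt(17^2 + 16^2) = 23.3452
theta = atan2(16, 17) = 43.2643 degrees

r = 23.3452, theta = 43.2643 degrees


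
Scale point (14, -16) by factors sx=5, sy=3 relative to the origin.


Scaling: (x*sx, y*sy) = (14*5, -16*3) = (70, -48)

(70, -48)


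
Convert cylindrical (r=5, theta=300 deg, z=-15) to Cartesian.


x = 5 * cos(300) = 2.5
y = 5 * sin(300) = -4.3301
z = -15

(2.5, -4.3301, -15)


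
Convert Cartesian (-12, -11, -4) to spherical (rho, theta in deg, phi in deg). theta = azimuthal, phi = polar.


rho = sqrt((-12)^2 + (-11)^2 + (-4)^2) = 16.7631
theta = atan2(-11, -12) = 222.5104 deg
phi = acos(-4/16.7631) = 103.8051 deg

rho = 16.7631, theta = 222.5104 deg, phi = 103.8051 deg


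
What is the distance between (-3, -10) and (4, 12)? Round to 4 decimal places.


d = sqrt((4--3)^2 + (12--10)^2) = 23.0868

23.0868


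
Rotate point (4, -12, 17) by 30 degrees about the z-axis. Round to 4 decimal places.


x' = 4*cos(30) - -12*sin(30) = 9.4641
y' = 4*sin(30) + -12*cos(30) = -8.3923
z' = 17

(9.4641, -8.3923, 17)


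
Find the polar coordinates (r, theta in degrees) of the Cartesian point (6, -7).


r = sqrt(6^2 + (-7)^2) = 9.2195
theta = atan2(-7, 6) = 310.6013 degrees

r = 9.2195, theta = 310.6013 degrees


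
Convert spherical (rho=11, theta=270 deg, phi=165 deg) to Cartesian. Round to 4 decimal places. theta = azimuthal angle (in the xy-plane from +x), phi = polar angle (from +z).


x = 11 * sin(165) * cos(270) = 0
y = 11 * sin(165) * sin(270) = -2.847
z = 11 * cos(165) = -10.6252

(0, -2.847, -10.6252)


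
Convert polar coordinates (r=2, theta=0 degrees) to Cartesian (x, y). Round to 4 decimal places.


x = 2 * cos(0) = 2
y = 2 * sin(0) = 0

(2, 0)


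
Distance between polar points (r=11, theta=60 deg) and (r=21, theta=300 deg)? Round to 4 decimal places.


d = sqrt(r1^2 + r2^2 - 2*r1*r2*cos(t2-t1))
d = sqrt(11^2 + 21^2 - 2*11*21*cos(300-60)) = 28.1603

28.1603


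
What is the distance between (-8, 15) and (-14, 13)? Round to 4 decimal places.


d = sqrt((-14--8)^2 + (13-15)^2) = 6.3246

6.3246


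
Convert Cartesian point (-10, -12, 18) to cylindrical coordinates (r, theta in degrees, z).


r = sqrt((-10)^2 + (-12)^2) = 15.6205
theta = atan2(-12, -10) = 230.1944 deg
z = 18

r = 15.6205, theta = 230.1944 deg, z = 18


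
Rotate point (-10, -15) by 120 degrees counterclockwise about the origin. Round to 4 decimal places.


x' = -10*cos(120) - -15*sin(120) = 17.9904
y' = -10*sin(120) + -15*cos(120) = -1.1603

(17.9904, -1.1603)


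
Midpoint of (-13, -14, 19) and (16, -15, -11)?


Midpoint = ((-13+16)/2, (-14+-15)/2, (19+-11)/2) = (1.5, -14.5, 4)

(1.5, -14.5, 4)


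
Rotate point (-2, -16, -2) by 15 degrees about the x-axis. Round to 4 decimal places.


x' = -2
y' = -16*cos(15) - -2*sin(15) = -14.9372
z' = -16*sin(15) + -2*cos(15) = -6.073

(-2, -14.9372, -6.073)


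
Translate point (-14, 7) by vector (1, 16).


Translation: (x+dx, y+dy) = (-14+1, 7+16) = (-13, 23)

(-13, 23)


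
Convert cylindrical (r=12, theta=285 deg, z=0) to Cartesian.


x = 12 * cos(285) = 3.1058
y = 12 * sin(285) = -11.5911
z = 0

(3.1058, -11.5911, 0)


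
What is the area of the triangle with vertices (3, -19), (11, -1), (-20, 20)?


Area = |x1(y2-y3) + x2(y3-y1) + x3(y1-y2)| / 2
= |3*(-1-20) + 11*(20--19) + -20*(-19--1)| / 2
= 363

363


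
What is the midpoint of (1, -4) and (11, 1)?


Midpoint = ((1+11)/2, (-4+1)/2) = (6, -1.5)

(6, -1.5)


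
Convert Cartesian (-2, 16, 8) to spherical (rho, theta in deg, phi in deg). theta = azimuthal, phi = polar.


rho = sqrt((-2)^2 + 16^2 + 8^2) = 18
theta = atan2(16, -2) = 97.125 deg
phi = acos(8/18) = 63.6122 deg

rho = 18, theta = 97.125 deg, phi = 63.6122 deg


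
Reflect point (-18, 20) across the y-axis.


Reflection across y-axis: (x, y) -> (-x, y)
(-18, 20) -> (18, 20)

(18, 20)


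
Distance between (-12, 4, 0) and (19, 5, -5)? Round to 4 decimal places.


d = sqrt((19--12)^2 + (5-4)^2 + (-5-0)^2) = 31.4166

31.4166


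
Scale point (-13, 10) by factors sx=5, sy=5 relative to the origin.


Scaling: (x*sx, y*sy) = (-13*5, 10*5) = (-65, 50)

(-65, 50)


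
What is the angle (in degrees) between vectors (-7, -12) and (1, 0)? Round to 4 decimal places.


dot = -7*1 + -12*0 = -7
|u| = 13.8924, |v| = 1
cos(angle) = -0.5039
angle = 120.2564 degrees

120.2564 degrees


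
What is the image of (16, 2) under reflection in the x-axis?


Reflection across x-axis: (x, y) -> (x, -y)
(16, 2) -> (16, -2)

(16, -2)


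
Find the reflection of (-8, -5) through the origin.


Reflection through origin: (x, y) -> (-x, -y)
(-8, -5) -> (8, 5)

(8, 5)


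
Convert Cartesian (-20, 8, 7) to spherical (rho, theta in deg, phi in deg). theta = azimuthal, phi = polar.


rho = sqrt((-20)^2 + 8^2 + 7^2) = 22.6495
theta = atan2(8, -20) = 158.1986 deg
phi = acos(7/22.6495) = 71.9976 deg

rho = 22.6495, theta = 158.1986 deg, phi = 71.9976 deg


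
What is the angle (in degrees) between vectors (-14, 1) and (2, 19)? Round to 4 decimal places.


dot = -14*2 + 1*19 = -9
|u| = 14.0357, |v| = 19.105
cos(angle) = -0.0336
angle = 91.9234 degrees

91.9234 degrees


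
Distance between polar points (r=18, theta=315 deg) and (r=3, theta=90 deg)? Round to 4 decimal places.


d = sqrt(r1^2 + r2^2 - 2*r1*r2*cos(t2-t1))
d = sqrt(18^2 + 3^2 - 2*18*3*cos(90-315)) = 20.2328

20.2328


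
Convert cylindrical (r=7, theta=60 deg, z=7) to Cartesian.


x = 7 * cos(60) = 3.5
y = 7 * sin(60) = 6.0622
z = 7

(3.5, 6.0622, 7)


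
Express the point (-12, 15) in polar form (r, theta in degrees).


r = sqrt((-12)^2 + 15^2) = 19.2094
theta = atan2(15, -12) = 128.6598 degrees

r = 19.2094, theta = 128.6598 degrees


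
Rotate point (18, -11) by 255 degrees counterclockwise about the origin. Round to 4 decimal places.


x' = 18*cos(255) - -11*sin(255) = -15.2839
y' = 18*sin(255) + -11*cos(255) = -14.5397

(-15.2839, -14.5397)


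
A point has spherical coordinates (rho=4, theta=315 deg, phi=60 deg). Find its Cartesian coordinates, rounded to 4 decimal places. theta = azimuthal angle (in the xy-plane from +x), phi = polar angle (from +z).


x = 4 * sin(60) * cos(315) = 2.4495
y = 4 * sin(60) * sin(315) = -2.4495
z = 4 * cos(60) = 2

(2.4495, -2.4495, 2)


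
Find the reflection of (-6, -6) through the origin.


Reflection through origin: (x, y) -> (-x, -y)
(-6, -6) -> (6, 6)

(6, 6)


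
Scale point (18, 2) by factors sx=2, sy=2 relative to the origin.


Scaling: (x*sx, y*sy) = (18*2, 2*2) = (36, 4)

(36, 4)


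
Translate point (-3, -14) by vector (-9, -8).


Translation: (x+dx, y+dy) = (-3+-9, -14+-8) = (-12, -22)

(-12, -22)


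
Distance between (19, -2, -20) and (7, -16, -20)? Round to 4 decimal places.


d = sqrt((7-19)^2 + (-16--2)^2 + (-20--20)^2) = 18.4391

18.4391


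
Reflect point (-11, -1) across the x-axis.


Reflection across x-axis: (x, y) -> (x, -y)
(-11, -1) -> (-11, 1)

(-11, 1)


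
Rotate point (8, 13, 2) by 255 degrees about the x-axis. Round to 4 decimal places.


x' = 8
y' = 13*cos(255) - 2*sin(255) = -1.4328
z' = 13*sin(255) + 2*cos(255) = -13.0747

(8, -1.4328, -13.0747)


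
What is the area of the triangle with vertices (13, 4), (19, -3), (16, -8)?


Area = |x1(y2-y3) + x2(y3-y1) + x3(y1-y2)| / 2
= |13*(-3--8) + 19*(-8-4) + 16*(4--3)| / 2
= 25.5

25.5


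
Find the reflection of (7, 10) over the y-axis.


Reflection across y-axis: (x, y) -> (-x, y)
(7, 10) -> (-7, 10)

(-7, 10)


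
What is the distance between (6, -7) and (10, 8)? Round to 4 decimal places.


d = sqrt((10-6)^2 + (8--7)^2) = 15.5242

15.5242


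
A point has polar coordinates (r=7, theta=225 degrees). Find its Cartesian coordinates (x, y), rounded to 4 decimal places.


x = 7 * cos(225) = -4.9497
y = 7 * sin(225) = -4.9497

(-4.9497, -4.9497)


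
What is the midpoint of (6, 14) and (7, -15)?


Midpoint = ((6+7)/2, (14+-15)/2) = (6.5, -0.5)

(6.5, -0.5)


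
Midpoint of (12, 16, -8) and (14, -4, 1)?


Midpoint = ((12+14)/2, (16+-4)/2, (-8+1)/2) = (13, 6, -3.5)

(13, 6, -3.5)


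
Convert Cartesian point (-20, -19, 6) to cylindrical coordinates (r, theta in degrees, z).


r = sqrt((-20)^2 + (-19)^2) = 27.5862
theta = atan2(-19, -20) = 223.5312 deg
z = 6

r = 27.5862, theta = 223.5312 deg, z = 6


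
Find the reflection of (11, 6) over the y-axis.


Reflection across y-axis: (x, y) -> (-x, y)
(11, 6) -> (-11, 6)

(-11, 6)


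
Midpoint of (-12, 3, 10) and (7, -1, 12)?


Midpoint = ((-12+7)/2, (3+-1)/2, (10+12)/2) = (-2.5, 1, 11)

(-2.5, 1, 11)


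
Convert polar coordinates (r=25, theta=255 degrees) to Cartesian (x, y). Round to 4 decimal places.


x = 25 * cos(255) = -6.4705
y = 25 * sin(255) = -24.1481

(-6.4705, -24.1481)


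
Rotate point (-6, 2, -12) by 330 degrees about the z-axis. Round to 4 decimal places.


x' = -6*cos(330) - 2*sin(330) = -4.1962
y' = -6*sin(330) + 2*cos(330) = 4.7321
z' = -12

(-4.1962, 4.7321, -12)


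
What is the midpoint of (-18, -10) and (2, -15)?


Midpoint = ((-18+2)/2, (-10+-15)/2) = (-8, -12.5)

(-8, -12.5)


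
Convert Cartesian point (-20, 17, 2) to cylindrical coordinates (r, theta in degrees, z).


r = sqrt((-20)^2 + 17^2) = 26.2488
theta = atan2(17, -20) = 139.6355 deg
z = 2

r = 26.2488, theta = 139.6355 deg, z = 2


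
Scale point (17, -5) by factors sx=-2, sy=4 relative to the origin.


Scaling: (x*sx, y*sy) = (17*-2, -5*4) = (-34, -20)

(-34, -20)


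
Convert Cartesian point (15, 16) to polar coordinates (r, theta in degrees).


r = sqrt(15^2 + 16^2) = 21.9317
theta = atan2(16, 15) = 46.8476 degrees

r = 21.9317, theta = 46.8476 degrees


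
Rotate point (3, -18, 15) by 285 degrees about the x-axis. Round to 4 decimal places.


x' = 3
y' = -18*cos(285) - 15*sin(285) = 9.8301
z' = -18*sin(285) + 15*cos(285) = 21.269

(3, 9.8301, 21.269)


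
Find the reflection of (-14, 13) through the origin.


Reflection through origin: (x, y) -> (-x, -y)
(-14, 13) -> (14, -13)

(14, -13)


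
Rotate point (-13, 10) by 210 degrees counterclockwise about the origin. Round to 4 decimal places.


x' = -13*cos(210) - 10*sin(210) = 16.2583
y' = -13*sin(210) + 10*cos(210) = -2.1603

(16.2583, -2.1603)


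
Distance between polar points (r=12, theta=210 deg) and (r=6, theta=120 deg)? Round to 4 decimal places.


d = sqrt(r1^2 + r2^2 - 2*r1*r2*cos(t2-t1))
d = sqrt(12^2 + 6^2 - 2*12*6*cos(120-210)) = 13.4164

13.4164


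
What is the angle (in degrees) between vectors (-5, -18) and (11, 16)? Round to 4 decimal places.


dot = -5*11 + -18*16 = -343
|u| = 18.6815, |v| = 19.4165
cos(angle) = -0.9456
angle = 161.0156 degrees

161.0156 degrees


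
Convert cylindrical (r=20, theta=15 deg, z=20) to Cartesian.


x = 20 * cos(15) = 19.3185
y = 20 * sin(15) = 5.1764
z = 20

(19.3185, 5.1764, 20)


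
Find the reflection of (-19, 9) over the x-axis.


Reflection across x-axis: (x, y) -> (x, -y)
(-19, 9) -> (-19, -9)

(-19, -9)


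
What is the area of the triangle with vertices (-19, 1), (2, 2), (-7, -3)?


Area = |x1(y2-y3) + x2(y3-y1) + x3(y1-y2)| / 2
= |-19*(2--3) + 2*(-3-1) + -7*(1-2)| / 2
= 48

48


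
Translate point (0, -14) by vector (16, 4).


Translation: (x+dx, y+dy) = (0+16, -14+4) = (16, -10)

(16, -10)


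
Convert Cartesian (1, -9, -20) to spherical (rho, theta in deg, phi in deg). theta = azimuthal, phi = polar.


rho = sqrt(1^2 + (-9)^2 + (-20)^2) = 21.9545
theta = atan2(-9, 1) = 276.3402 deg
phi = acos(-20/21.9545) = 155.6404 deg

rho = 21.9545, theta = 276.3402 deg, phi = 155.6404 deg


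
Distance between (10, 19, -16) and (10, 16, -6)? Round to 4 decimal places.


d = sqrt((10-10)^2 + (16-19)^2 + (-6--16)^2) = 10.4403

10.4403


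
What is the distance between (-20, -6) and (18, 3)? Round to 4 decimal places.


d = sqrt((18--20)^2 + (3--6)^2) = 39.0512

39.0512


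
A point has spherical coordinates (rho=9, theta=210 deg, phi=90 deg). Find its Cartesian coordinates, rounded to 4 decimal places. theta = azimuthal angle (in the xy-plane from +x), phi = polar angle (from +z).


x = 9 * sin(90) * cos(210) = -7.7942
y = 9 * sin(90) * sin(210) = -4.5
z = 9 * cos(90) = 0

(-7.7942, -4.5, 0)


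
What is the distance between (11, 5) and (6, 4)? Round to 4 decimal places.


d = sqrt((6-11)^2 + (4-5)^2) = 5.099

5.099


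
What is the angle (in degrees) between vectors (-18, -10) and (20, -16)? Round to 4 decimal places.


dot = -18*20 + -10*-16 = -200
|u| = 20.5913, |v| = 25.6125
cos(angle) = -0.3792
angle = 112.2856 degrees

112.2856 degrees


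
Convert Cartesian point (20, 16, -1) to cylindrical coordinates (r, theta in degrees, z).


r = sqrt(20^2 + 16^2) = 25.6125
theta = atan2(16, 20) = 38.6598 deg
z = -1

r = 25.6125, theta = 38.6598 deg, z = -1


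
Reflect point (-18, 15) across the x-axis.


Reflection across x-axis: (x, y) -> (x, -y)
(-18, 15) -> (-18, -15)

(-18, -15)


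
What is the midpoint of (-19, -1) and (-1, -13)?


Midpoint = ((-19+-1)/2, (-1+-13)/2) = (-10, -7)

(-10, -7)


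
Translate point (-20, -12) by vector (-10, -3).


Translation: (x+dx, y+dy) = (-20+-10, -12+-3) = (-30, -15)

(-30, -15)


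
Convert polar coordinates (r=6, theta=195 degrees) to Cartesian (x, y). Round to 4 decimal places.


x = 6 * cos(195) = -5.7956
y = 6 * sin(195) = -1.5529

(-5.7956, -1.5529)


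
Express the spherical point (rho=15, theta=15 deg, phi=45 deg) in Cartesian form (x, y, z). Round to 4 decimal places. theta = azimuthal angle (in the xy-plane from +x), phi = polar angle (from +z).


x = 15 * sin(45) * cos(15) = 10.2452
y = 15 * sin(45) * sin(15) = 2.7452
z = 15 * cos(45) = 10.6066

(10.2452, 2.7452, 10.6066)


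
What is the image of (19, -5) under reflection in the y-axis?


Reflection across y-axis: (x, y) -> (-x, y)
(19, -5) -> (-19, -5)

(-19, -5)


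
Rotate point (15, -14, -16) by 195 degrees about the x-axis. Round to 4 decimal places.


x' = 15
y' = -14*cos(195) - -16*sin(195) = 9.3819
z' = -14*sin(195) + -16*cos(195) = 19.0783

(15, 9.3819, 19.0783)


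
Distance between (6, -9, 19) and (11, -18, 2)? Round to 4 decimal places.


d = sqrt((11-6)^2 + (-18--9)^2 + (2-19)^2) = 19.8746

19.8746


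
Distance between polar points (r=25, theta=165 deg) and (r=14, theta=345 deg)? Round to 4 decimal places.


d = sqrt(r1^2 + r2^2 - 2*r1*r2*cos(t2-t1))
d = sqrt(25^2 + 14^2 - 2*25*14*cos(345-165)) = 39

39


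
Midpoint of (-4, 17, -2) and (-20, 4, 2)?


Midpoint = ((-4+-20)/2, (17+4)/2, (-2+2)/2) = (-12, 10.5, 0)

(-12, 10.5, 0)


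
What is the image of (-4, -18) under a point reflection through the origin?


Reflection through origin: (x, y) -> (-x, -y)
(-4, -18) -> (4, 18)

(4, 18)


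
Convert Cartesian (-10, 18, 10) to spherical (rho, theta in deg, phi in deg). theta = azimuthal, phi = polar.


rho = sqrt((-10)^2 + 18^2 + 10^2) = 22.891
theta = atan2(18, -10) = 119.0546 deg
phi = acos(10/22.891) = 64.0968 deg

rho = 22.891, theta = 119.0546 deg, phi = 64.0968 deg


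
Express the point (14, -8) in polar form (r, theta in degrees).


r = sqrt(14^2 + (-8)^2) = 16.1245
theta = atan2(-8, 14) = 330.2551 degrees

r = 16.1245, theta = 330.2551 degrees


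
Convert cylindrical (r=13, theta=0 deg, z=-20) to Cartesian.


x = 13 * cos(0) = 13
y = 13 * sin(0) = 0
z = -20

(13, 0, -20)


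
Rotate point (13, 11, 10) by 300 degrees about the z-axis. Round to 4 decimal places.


x' = 13*cos(300) - 11*sin(300) = 16.0263
y' = 13*sin(300) + 11*cos(300) = -5.7583
z' = 10

(16.0263, -5.7583, 10)


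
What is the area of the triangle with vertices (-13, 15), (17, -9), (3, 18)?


Area = |x1(y2-y3) + x2(y3-y1) + x3(y1-y2)| / 2
= |-13*(-9-18) + 17*(18-15) + 3*(15--9)| / 2
= 237

237


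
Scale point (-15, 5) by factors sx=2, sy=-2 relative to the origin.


Scaling: (x*sx, y*sy) = (-15*2, 5*-2) = (-30, -10)

(-30, -10)


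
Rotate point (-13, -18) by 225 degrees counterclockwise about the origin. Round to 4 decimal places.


x' = -13*cos(225) - -18*sin(225) = -3.5355
y' = -13*sin(225) + -18*cos(225) = 21.9203

(-3.5355, 21.9203)


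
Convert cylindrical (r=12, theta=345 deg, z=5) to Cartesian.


x = 12 * cos(345) = 11.5911
y = 12 * sin(345) = -3.1058
z = 5

(11.5911, -3.1058, 5)


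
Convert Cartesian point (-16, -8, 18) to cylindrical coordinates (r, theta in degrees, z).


r = sqrt((-16)^2 + (-8)^2) = 17.8885
theta = atan2(-8, -16) = 206.5651 deg
z = 18

r = 17.8885, theta = 206.5651 deg, z = 18


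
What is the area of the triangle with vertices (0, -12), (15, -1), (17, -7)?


Area = |x1(y2-y3) + x2(y3-y1) + x3(y1-y2)| / 2
= |0*(-1--7) + 15*(-7--12) + 17*(-12--1)| / 2
= 56

56


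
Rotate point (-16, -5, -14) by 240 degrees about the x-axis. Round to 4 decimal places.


x' = -16
y' = -5*cos(240) - -14*sin(240) = -9.6244
z' = -5*sin(240) + -14*cos(240) = 11.3301

(-16, -9.6244, 11.3301)


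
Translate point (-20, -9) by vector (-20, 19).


Translation: (x+dx, y+dy) = (-20+-20, -9+19) = (-40, 10)

(-40, 10)


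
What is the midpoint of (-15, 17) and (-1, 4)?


Midpoint = ((-15+-1)/2, (17+4)/2) = (-8, 10.5)

(-8, 10.5)


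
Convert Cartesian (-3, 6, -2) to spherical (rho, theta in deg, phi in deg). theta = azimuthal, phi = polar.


rho = sqrt((-3)^2 + 6^2 + (-2)^2) = 7
theta = atan2(6, -3) = 116.5651 deg
phi = acos(-2/7) = 106.6015 deg

rho = 7, theta = 116.5651 deg, phi = 106.6015 deg


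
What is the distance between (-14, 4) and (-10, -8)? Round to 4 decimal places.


d = sqrt((-10--14)^2 + (-8-4)^2) = 12.6491

12.6491


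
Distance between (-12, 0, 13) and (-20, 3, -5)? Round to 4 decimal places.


d = sqrt((-20--12)^2 + (3-0)^2 + (-5-13)^2) = 19.9249

19.9249


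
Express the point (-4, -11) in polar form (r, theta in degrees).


r = sqrt((-4)^2 + (-11)^2) = 11.7047
theta = atan2(-11, -4) = 250.0169 degrees

r = 11.7047, theta = 250.0169 degrees


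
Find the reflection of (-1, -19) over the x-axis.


Reflection across x-axis: (x, y) -> (x, -y)
(-1, -19) -> (-1, 19)

(-1, 19)


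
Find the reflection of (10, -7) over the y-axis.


Reflection across y-axis: (x, y) -> (-x, y)
(10, -7) -> (-10, -7)

(-10, -7)


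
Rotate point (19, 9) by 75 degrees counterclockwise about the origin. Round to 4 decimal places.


x' = 19*cos(75) - 9*sin(75) = -3.7758
y' = 19*sin(75) + 9*cos(75) = 20.682

(-3.7758, 20.682)


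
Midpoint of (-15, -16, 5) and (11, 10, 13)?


Midpoint = ((-15+11)/2, (-16+10)/2, (5+13)/2) = (-2, -3, 9)

(-2, -3, 9)


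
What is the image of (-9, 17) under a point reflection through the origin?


Reflection through origin: (x, y) -> (-x, -y)
(-9, 17) -> (9, -17)

(9, -17)


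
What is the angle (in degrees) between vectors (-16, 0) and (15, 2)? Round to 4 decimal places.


dot = -16*15 + 0*2 = -240
|u| = 16, |v| = 15.1327
cos(angle) = -0.9912
angle = 172.4054 degrees

172.4054 degrees


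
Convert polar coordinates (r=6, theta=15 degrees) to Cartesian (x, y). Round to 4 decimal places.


x = 6 * cos(15) = 5.7956
y = 6 * sin(15) = 1.5529

(5.7956, 1.5529)


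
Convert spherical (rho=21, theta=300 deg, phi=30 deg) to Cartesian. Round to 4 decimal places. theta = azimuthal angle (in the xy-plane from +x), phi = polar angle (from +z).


x = 21 * sin(30) * cos(300) = 5.25
y = 21 * sin(30) * sin(300) = -9.0933
z = 21 * cos(30) = 18.1865

(5.25, -9.0933, 18.1865)


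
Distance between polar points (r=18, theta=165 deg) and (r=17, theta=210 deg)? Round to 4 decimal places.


d = sqrt(r1^2 + r2^2 - 2*r1*r2*cos(t2-t1))
d = sqrt(18^2 + 17^2 - 2*18*17*cos(210-165)) = 13.4257

13.4257


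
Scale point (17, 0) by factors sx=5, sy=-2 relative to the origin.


Scaling: (x*sx, y*sy) = (17*5, 0*-2) = (85, 0)

(85, 0)


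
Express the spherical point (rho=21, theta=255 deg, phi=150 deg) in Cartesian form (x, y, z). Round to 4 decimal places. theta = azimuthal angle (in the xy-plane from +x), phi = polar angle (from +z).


x = 21 * sin(150) * cos(255) = -2.7176
y = 21 * sin(150) * sin(255) = -10.1422
z = 21 * cos(150) = -18.1865

(-2.7176, -10.1422, -18.1865)


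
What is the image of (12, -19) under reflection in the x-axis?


Reflection across x-axis: (x, y) -> (x, -y)
(12, -19) -> (12, 19)

(12, 19)


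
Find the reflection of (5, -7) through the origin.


Reflection through origin: (x, y) -> (-x, -y)
(5, -7) -> (-5, 7)

(-5, 7)


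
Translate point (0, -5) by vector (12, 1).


Translation: (x+dx, y+dy) = (0+12, -5+1) = (12, -4)

(12, -4)


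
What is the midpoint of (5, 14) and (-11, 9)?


Midpoint = ((5+-11)/2, (14+9)/2) = (-3, 11.5)

(-3, 11.5)


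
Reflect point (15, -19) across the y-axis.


Reflection across y-axis: (x, y) -> (-x, y)
(15, -19) -> (-15, -19)

(-15, -19)


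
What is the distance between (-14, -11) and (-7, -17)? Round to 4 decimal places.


d = sqrt((-7--14)^2 + (-17--11)^2) = 9.2195

9.2195


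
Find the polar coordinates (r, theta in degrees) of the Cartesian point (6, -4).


r = sqrt(6^2 + (-4)^2) = 7.2111
theta = atan2(-4, 6) = 326.3099 degrees

r = 7.2111, theta = 326.3099 degrees


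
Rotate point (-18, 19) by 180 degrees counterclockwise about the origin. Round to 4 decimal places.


x' = -18*cos(180) - 19*sin(180) = 18
y' = -18*sin(180) + 19*cos(180) = -19

(18, -19)


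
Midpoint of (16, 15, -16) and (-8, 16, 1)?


Midpoint = ((16+-8)/2, (15+16)/2, (-16+1)/2) = (4, 15.5, -7.5)

(4, 15.5, -7.5)


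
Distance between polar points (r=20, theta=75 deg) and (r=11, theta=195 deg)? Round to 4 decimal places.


d = sqrt(r1^2 + r2^2 - 2*r1*r2*cos(t2-t1))
d = sqrt(20^2 + 11^2 - 2*20*11*cos(195-75)) = 27.2213

27.2213


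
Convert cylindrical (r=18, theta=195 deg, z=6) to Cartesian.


x = 18 * cos(195) = -17.3867
y = 18 * sin(195) = -4.6587
z = 6

(-17.3867, -4.6587, 6)


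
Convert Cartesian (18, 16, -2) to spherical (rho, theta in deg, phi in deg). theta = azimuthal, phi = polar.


rho = sqrt(18^2 + 16^2 + (-2)^2) = 24.1661
theta = atan2(16, 18) = 41.6335 deg
phi = acos(-2/24.1661) = 94.7473 deg

rho = 24.1661, theta = 41.6335 deg, phi = 94.7473 deg


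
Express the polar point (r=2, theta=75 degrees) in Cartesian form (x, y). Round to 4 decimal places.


x = 2 * cos(75) = 0.5176
y = 2 * sin(75) = 1.9319

(0.5176, 1.9319)


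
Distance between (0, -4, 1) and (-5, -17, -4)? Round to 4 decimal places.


d = sqrt((-5-0)^2 + (-17--4)^2 + (-4-1)^2) = 14.7986

14.7986


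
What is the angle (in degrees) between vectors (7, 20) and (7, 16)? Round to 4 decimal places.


dot = 7*7 + 20*16 = 369
|u| = 21.1896, |v| = 17.4642
cos(angle) = 0.9971
angle = 4.3393 degrees

4.3393 degrees
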